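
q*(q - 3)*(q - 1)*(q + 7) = q^4 + 3*q^3 - 25*q^2 + 21*q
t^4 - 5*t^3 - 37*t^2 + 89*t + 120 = (t - 8)*(t - 3)*(t + 1)*(t + 5)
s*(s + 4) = s^2 + 4*s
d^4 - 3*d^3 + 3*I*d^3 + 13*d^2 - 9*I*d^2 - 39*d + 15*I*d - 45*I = (d - 3)*(d - 3*I)*(d + I)*(d + 5*I)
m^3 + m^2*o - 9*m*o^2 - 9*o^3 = (m - 3*o)*(m + o)*(m + 3*o)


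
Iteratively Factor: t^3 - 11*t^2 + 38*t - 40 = (t - 2)*(t^2 - 9*t + 20) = (t - 5)*(t - 2)*(t - 4)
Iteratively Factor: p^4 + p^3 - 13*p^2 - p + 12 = (p - 1)*(p^3 + 2*p^2 - 11*p - 12) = (p - 3)*(p - 1)*(p^2 + 5*p + 4) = (p - 3)*(p - 1)*(p + 4)*(p + 1)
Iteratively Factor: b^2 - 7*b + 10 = (b - 2)*(b - 5)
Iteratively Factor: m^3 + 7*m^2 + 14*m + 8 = (m + 4)*(m^2 + 3*m + 2) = (m + 2)*(m + 4)*(m + 1)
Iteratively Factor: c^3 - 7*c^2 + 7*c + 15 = (c - 5)*(c^2 - 2*c - 3) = (c - 5)*(c - 3)*(c + 1)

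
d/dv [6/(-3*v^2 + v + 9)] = 6*(6*v - 1)/(-3*v^2 + v + 9)^2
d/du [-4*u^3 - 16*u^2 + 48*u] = -12*u^2 - 32*u + 48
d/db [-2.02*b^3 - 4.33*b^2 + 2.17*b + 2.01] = -6.06*b^2 - 8.66*b + 2.17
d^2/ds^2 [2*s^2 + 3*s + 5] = 4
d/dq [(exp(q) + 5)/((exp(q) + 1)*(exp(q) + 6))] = (-exp(2*q) - 10*exp(q) - 29)*exp(q)/(exp(4*q) + 14*exp(3*q) + 61*exp(2*q) + 84*exp(q) + 36)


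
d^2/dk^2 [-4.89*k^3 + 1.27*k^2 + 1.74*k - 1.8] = 2.54 - 29.34*k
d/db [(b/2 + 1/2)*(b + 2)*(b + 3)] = 3*b^2/2 + 6*b + 11/2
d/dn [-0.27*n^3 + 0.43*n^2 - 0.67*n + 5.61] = -0.81*n^2 + 0.86*n - 0.67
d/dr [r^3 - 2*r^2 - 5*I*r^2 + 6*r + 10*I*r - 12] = 3*r^2 - 4*r - 10*I*r + 6 + 10*I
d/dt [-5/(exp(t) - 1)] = 5/(4*sinh(t/2)^2)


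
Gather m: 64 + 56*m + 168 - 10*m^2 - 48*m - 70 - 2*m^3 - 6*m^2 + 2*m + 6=-2*m^3 - 16*m^2 + 10*m + 168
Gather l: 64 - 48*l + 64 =128 - 48*l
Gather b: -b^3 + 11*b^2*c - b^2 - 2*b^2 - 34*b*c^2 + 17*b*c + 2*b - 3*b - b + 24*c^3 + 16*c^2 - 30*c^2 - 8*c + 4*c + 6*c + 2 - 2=-b^3 + b^2*(11*c - 3) + b*(-34*c^2 + 17*c - 2) + 24*c^3 - 14*c^2 + 2*c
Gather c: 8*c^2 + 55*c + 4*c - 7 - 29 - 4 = 8*c^2 + 59*c - 40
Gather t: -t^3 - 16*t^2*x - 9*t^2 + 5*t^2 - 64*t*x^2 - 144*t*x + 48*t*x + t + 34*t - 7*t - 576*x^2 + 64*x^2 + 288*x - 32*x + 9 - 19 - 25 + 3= -t^3 + t^2*(-16*x - 4) + t*(-64*x^2 - 96*x + 28) - 512*x^2 + 256*x - 32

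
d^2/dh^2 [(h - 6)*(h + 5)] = 2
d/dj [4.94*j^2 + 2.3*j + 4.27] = 9.88*j + 2.3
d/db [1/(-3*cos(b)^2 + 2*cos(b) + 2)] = 2*(1 - 3*cos(b))*sin(b)/(-3*cos(b)^2 + 2*cos(b) + 2)^2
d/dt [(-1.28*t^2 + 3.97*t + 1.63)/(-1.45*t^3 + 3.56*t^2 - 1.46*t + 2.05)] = (-1.856*t^4 + 11.513*t^3 - 5.1739*t^2 - 16.8536*t + 10.5183)/(2.1025*t^6 - 10.324*t^5 + 16.9076*t^4 - 16.3402*t^3 + 16.7276*t^2 - 5.986*t + 4.2025)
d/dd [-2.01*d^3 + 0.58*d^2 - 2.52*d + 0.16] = -6.03*d^2 + 1.16*d - 2.52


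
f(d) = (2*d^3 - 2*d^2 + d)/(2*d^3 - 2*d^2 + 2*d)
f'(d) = (-6*d^2 + 4*d - 2)*(2*d^3 - 2*d^2 + d)/(2*d^3 - 2*d^2 + 2*d)^2 + (6*d^2 - 4*d + 1)/(2*d^3 - 2*d^2 + 2*d) = (d - 1/2)/(d^4 - 2*d^3 + 3*d^2 - 2*d + 1)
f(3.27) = 0.94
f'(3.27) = 0.04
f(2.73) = 0.91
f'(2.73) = 0.07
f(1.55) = 0.73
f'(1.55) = 0.31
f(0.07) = 0.47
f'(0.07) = -0.49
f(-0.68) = 0.77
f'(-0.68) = -0.26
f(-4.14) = 0.98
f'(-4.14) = -0.01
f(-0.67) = 0.76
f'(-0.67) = -0.26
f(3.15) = 0.94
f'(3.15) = 0.04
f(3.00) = 0.93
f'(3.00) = 0.05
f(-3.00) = 0.96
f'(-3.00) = -0.02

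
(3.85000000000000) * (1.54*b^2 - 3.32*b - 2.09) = 5.929*b^2 - 12.782*b - 8.0465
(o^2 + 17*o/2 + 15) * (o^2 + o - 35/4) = o^4 + 19*o^3/2 + 59*o^2/4 - 475*o/8 - 525/4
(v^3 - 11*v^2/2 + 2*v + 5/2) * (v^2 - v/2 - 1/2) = v^5 - 6*v^4 + 17*v^3/4 + 17*v^2/4 - 9*v/4 - 5/4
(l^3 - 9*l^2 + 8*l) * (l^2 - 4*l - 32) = l^5 - 13*l^4 + 12*l^3 + 256*l^2 - 256*l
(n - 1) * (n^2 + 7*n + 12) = n^3 + 6*n^2 + 5*n - 12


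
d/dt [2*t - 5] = 2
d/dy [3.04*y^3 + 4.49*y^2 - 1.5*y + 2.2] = 9.12*y^2 + 8.98*y - 1.5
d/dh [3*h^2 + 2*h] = 6*h + 2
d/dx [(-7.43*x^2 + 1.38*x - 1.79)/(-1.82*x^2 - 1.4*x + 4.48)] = (12.9136*x^2 - 73.0884*x + 3.6764)/(3.3124*x^4 + 5.096*x^3 - 14.3472*x^2 - 12.544*x + 20.0704)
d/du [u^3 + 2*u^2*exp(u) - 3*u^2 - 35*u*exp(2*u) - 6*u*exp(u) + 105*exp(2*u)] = 2*u^2*exp(u) + 3*u^2 - 70*u*exp(2*u) - 2*u*exp(u) - 6*u + 175*exp(2*u) - 6*exp(u)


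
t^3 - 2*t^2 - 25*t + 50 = (t - 5)*(t - 2)*(t + 5)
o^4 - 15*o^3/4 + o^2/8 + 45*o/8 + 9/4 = (o - 3)*(o - 2)*(o + 1/2)*(o + 3/4)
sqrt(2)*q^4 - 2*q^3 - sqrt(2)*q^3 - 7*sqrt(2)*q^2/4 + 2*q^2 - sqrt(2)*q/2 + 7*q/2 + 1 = (q - 2)*(q + 1/2)*(q - sqrt(2))*(sqrt(2)*q + sqrt(2)/2)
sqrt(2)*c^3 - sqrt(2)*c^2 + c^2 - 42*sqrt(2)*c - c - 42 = (c - 7)*(c + 6)*(sqrt(2)*c + 1)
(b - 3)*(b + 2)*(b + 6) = b^3 + 5*b^2 - 12*b - 36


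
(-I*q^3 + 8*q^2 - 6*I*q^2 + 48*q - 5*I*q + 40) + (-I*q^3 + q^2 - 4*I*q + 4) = -2*I*q^3 + 9*q^2 - 6*I*q^2 + 48*q - 9*I*q + 44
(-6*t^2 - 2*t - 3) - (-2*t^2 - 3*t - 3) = -4*t^2 + t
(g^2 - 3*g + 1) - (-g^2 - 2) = 2*g^2 - 3*g + 3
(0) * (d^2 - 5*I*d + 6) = 0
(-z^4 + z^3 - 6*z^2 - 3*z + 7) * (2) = -2*z^4 + 2*z^3 - 12*z^2 - 6*z + 14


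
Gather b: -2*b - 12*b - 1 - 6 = -14*b - 7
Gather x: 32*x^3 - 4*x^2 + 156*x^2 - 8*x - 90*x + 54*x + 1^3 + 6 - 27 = 32*x^3 + 152*x^2 - 44*x - 20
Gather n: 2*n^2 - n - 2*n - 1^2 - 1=2*n^2 - 3*n - 2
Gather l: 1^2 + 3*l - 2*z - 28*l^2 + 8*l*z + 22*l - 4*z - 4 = -28*l^2 + l*(8*z + 25) - 6*z - 3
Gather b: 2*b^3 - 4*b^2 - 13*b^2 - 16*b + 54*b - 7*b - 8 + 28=2*b^3 - 17*b^2 + 31*b + 20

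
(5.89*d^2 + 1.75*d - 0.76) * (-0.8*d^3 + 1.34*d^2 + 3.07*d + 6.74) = -4.712*d^5 + 6.4926*d^4 + 21.0353*d^3 + 44.0527*d^2 + 9.4618*d - 5.1224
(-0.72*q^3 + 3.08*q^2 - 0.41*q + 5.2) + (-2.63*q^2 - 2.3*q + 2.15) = -0.72*q^3 + 0.45*q^2 - 2.71*q + 7.35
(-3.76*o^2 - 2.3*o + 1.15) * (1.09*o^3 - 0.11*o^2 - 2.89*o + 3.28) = -4.0984*o^5 - 2.0934*o^4 + 12.3729*o^3 - 5.8123*o^2 - 10.8675*o + 3.772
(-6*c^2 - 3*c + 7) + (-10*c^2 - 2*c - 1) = -16*c^2 - 5*c + 6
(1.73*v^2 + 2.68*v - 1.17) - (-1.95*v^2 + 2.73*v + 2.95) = 3.68*v^2 - 0.0499999999999998*v - 4.12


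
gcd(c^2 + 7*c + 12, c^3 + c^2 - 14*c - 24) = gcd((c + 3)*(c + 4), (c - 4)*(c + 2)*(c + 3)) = c + 3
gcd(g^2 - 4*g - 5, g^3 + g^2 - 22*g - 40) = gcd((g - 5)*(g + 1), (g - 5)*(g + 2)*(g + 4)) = g - 5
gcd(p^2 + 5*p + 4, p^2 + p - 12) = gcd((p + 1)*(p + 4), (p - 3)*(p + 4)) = p + 4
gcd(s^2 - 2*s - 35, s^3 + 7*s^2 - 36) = 1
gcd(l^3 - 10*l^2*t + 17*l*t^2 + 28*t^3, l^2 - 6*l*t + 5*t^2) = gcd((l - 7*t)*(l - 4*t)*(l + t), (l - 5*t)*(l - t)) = 1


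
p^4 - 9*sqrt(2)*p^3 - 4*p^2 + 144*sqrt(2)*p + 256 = (p - 8*sqrt(2))*(p - 4*sqrt(2))*(p + sqrt(2))*(p + 2*sqrt(2))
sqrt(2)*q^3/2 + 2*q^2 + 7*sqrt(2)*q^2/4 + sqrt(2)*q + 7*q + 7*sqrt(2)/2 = (q + 7/2)*(q + sqrt(2))*(sqrt(2)*q/2 + 1)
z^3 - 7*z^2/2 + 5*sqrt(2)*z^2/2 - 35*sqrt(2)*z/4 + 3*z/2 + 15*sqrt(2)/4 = (z - 3)*(z - 1/2)*(z + 5*sqrt(2)/2)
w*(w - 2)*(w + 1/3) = w^3 - 5*w^2/3 - 2*w/3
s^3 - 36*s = s*(s - 6)*(s + 6)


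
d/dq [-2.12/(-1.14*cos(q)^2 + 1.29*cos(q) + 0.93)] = (4.8336*cos(q) - 2.7348)*sin(q)/(-1.14*cos(q)^2 + 1.29*cos(q) + 0.93)^2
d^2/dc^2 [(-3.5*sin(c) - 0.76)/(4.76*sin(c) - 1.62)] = (44.208976*sin(c)^2 + 15.045912*sin(c) - 88.417952)/(107.850176*sin(c)^3 - 110.115936*sin(c)^2 + 37.476432*sin(c) - 4.251528)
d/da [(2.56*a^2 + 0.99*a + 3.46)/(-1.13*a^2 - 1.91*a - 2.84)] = (-3.7709*a^2 - 6.7212*a + 3.797)/(1.2769*a^4 + 4.3166*a^3 + 10.0665*a^2 + 10.8488*a + 8.0656)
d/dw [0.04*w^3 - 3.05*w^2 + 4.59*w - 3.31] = 0.12*w^2 - 6.1*w + 4.59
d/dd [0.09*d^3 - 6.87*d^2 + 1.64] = d*(0.27*d - 13.74)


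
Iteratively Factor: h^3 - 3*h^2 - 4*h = (h - 4)*(h^2 + h) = h*(h - 4)*(h + 1)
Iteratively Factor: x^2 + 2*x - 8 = (x - 2)*(x + 4)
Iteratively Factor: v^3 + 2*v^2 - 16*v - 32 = (v - 4)*(v^2 + 6*v + 8) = (v - 4)*(v + 4)*(v + 2)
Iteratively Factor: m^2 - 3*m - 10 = (m + 2)*(m - 5)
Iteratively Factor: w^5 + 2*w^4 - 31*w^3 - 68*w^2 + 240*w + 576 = (w - 4)*(w^4 + 6*w^3 - 7*w^2 - 96*w - 144) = (w - 4)*(w + 3)*(w^3 + 3*w^2 - 16*w - 48) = (w - 4)^2*(w + 3)*(w^2 + 7*w + 12) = (w - 4)^2*(w + 3)*(w + 4)*(w + 3)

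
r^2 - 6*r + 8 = (r - 4)*(r - 2)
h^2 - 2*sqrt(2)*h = h*(h - 2*sqrt(2))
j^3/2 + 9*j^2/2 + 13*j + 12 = (j/2 + 1)*(j + 3)*(j + 4)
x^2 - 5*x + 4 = (x - 4)*(x - 1)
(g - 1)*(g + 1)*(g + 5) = g^3 + 5*g^2 - g - 5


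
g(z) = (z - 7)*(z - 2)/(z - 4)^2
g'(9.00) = 0.14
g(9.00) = 0.56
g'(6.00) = 1.75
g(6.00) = -1.00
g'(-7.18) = -0.00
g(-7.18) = 1.04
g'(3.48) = -81.65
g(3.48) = -19.27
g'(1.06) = -0.36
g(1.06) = 0.65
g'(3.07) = -13.76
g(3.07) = -4.86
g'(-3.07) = -0.01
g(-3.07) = 1.02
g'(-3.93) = -0.01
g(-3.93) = 1.03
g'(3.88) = -6875.00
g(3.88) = -407.33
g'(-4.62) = -0.01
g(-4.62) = 1.04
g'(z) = (z - 7)/(z - 4)^2 - 2*(z - 7)*(z - 2)/(z - 4)^3 + (z - 2)/(z - 4)^2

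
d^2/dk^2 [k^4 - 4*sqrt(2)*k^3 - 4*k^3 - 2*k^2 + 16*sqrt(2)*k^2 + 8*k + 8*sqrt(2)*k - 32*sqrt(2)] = 12*k^2 - 24*sqrt(2)*k - 24*k - 4 + 32*sqrt(2)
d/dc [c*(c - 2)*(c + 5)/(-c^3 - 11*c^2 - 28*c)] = 2*(-4*c^2 - 38*c - 97)/(c^4 + 22*c^3 + 177*c^2 + 616*c + 784)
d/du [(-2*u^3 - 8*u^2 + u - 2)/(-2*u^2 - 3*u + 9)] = (4*u^4 + 12*u^3 - 28*u^2 - 152*u + 3)/(4*u^4 + 12*u^3 - 27*u^2 - 54*u + 81)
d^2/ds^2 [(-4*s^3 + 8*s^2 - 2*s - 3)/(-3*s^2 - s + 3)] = 2*(82*s^3 - 171*s^2 + 189*s - 36)/(27*s^6 + 27*s^5 - 72*s^4 - 53*s^3 + 72*s^2 + 27*s - 27)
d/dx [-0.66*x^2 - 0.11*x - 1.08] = -1.32*x - 0.11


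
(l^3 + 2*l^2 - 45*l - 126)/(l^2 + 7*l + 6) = (l^2 - 4*l - 21)/(l + 1)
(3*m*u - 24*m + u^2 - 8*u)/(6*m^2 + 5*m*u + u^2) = (u - 8)/(2*m + u)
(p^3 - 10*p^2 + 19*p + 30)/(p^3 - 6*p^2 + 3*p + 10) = (p - 6)/(p - 2)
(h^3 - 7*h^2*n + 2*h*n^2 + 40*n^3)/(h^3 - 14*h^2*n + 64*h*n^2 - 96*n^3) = (h^2 - 3*h*n - 10*n^2)/(h^2 - 10*h*n + 24*n^2)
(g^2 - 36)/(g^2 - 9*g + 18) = (g + 6)/(g - 3)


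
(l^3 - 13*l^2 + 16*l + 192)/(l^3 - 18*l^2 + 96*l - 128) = (l + 3)/(l - 2)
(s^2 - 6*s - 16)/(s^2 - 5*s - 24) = (s + 2)/(s + 3)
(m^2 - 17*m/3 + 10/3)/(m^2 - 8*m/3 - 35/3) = (3*m - 2)/(3*m + 7)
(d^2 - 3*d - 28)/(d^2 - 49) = (d + 4)/(d + 7)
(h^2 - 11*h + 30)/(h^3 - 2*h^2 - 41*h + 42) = (h^2 - 11*h + 30)/(h^3 - 2*h^2 - 41*h + 42)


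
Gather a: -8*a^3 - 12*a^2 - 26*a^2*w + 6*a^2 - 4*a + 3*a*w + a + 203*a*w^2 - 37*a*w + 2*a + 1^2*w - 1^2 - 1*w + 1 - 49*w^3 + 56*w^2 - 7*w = -8*a^3 + a^2*(-26*w - 6) + a*(203*w^2 - 34*w - 1) - 49*w^3 + 56*w^2 - 7*w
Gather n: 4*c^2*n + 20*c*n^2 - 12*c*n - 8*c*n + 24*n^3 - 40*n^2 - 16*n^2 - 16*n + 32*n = 24*n^3 + n^2*(20*c - 56) + n*(4*c^2 - 20*c + 16)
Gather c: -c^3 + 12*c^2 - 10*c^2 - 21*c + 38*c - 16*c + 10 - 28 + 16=-c^3 + 2*c^2 + c - 2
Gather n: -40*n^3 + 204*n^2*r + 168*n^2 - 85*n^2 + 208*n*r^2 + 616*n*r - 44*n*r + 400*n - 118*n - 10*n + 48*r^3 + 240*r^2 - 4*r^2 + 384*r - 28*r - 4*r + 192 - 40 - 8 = -40*n^3 + n^2*(204*r + 83) + n*(208*r^2 + 572*r + 272) + 48*r^3 + 236*r^2 + 352*r + 144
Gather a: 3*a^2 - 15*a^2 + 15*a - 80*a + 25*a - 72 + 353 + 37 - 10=-12*a^2 - 40*a + 308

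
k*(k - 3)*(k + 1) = k^3 - 2*k^2 - 3*k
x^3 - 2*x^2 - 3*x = x*(x - 3)*(x + 1)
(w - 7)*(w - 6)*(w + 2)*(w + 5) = w^4 - 6*w^3 - 39*w^2 + 164*w + 420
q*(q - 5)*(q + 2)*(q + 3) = q^4 - 19*q^2 - 30*q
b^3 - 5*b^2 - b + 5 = (b - 5)*(b - 1)*(b + 1)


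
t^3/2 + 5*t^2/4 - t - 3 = (t/2 + 1)*(t - 3/2)*(t + 2)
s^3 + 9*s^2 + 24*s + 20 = (s + 2)^2*(s + 5)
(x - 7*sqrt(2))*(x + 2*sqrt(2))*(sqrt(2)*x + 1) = sqrt(2)*x^3 - 9*x^2 - 33*sqrt(2)*x - 28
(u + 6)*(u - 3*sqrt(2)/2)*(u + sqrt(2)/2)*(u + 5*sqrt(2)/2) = u^4 + 3*sqrt(2)*u^3/2 + 6*u^3 - 13*u^2/2 + 9*sqrt(2)*u^2 - 39*u - 15*sqrt(2)*u/4 - 45*sqrt(2)/2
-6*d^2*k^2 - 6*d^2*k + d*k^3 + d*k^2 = k*(-6*d + k)*(d*k + d)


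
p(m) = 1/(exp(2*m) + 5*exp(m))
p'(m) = (-2*exp(2*m) - 5*exp(m))/(exp(2*m) + 5*exp(m))^2 = (-2*exp(m) - 5)*exp(-m)/(exp(m) + 5)^2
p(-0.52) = 0.30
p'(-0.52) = -0.33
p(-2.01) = 1.45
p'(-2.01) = -1.49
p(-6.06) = 85.64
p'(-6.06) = -85.68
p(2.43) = 0.01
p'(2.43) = -0.01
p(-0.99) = 0.50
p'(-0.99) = -0.54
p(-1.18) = 0.61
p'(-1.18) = -0.65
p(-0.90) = 0.45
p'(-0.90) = -0.49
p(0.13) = 0.14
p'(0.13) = -0.17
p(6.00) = 0.00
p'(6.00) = 0.00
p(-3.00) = 3.98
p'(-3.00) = -4.02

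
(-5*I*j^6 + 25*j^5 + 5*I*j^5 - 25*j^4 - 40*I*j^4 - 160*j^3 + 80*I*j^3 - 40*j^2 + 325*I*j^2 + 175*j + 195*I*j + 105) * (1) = -5*I*j^6 + 25*j^5 + 5*I*j^5 - 25*j^4 - 40*I*j^4 - 160*j^3 + 80*I*j^3 - 40*j^2 + 325*I*j^2 + 175*j + 195*I*j + 105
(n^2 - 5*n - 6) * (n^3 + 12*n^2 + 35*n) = n^5 + 7*n^4 - 31*n^3 - 247*n^2 - 210*n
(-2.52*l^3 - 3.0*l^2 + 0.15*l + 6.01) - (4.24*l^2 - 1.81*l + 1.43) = -2.52*l^3 - 7.24*l^2 + 1.96*l + 4.58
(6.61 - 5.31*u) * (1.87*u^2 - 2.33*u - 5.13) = -9.9297*u^3 + 24.733*u^2 + 11.839*u - 33.9093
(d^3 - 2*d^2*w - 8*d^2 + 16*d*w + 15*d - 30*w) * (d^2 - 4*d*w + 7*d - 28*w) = d^5 - 6*d^4*w - d^4 + 8*d^3*w^2 + 6*d^3*w - 41*d^3 - 8*d^2*w^2 + 246*d^2*w + 105*d^2 - 328*d*w^2 - 630*d*w + 840*w^2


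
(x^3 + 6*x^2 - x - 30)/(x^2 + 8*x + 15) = x - 2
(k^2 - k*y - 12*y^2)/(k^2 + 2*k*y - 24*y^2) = (k + 3*y)/(k + 6*y)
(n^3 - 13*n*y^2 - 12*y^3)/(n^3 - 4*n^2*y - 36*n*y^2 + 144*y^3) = (-n^2 - 4*n*y - 3*y^2)/(-n^2 + 36*y^2)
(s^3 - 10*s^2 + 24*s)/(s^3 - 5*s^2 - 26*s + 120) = s/(s + 5)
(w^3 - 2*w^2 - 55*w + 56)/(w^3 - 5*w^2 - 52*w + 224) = (w - 1)/(w - 4)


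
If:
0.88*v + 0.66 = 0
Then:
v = -0.75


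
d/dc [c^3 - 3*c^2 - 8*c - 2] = 3*c^2 - 6*c - 8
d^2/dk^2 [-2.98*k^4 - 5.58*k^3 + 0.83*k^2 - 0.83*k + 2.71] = -35.76*k^2 - 33.48*k + 1.66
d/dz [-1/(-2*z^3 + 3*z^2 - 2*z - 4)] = 2*(-3*z^2 + 3*z - 1)/(2*z^3 - 3*z^2 + 2*z + 4)^2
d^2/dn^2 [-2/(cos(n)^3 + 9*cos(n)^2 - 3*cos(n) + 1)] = 144*((1 - cos(2*n))^3 - 22*(1 - cos(2*n))^2*cos(n) - 74*(1 - cos(2*n))^2 - 40*cos(n) - 64*cos(2*n) + 8*cos(3*n) + 224)/(9*cos(n) - 18*cos(2*n) - cos(3*n) - 22)^3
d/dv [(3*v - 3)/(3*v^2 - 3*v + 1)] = 3*(-3*v^2 + 6*v - 2)/(9*v^4 - 18*v^3 + 15*v^2 - 6*v + 1)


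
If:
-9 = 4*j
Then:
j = -9/4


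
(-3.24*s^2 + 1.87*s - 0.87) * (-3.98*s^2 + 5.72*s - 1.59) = 12.8952*s^4 - 25.9754*s^3 + 19.3106*s^2 - 7.9497*s + 1.3833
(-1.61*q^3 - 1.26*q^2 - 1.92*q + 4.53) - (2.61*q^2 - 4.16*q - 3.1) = -1.61*q^3 - 3.87*q^2 + 2.24*q + 7.63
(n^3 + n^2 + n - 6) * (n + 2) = n^4 + 3*n^3 + 3*n^2 - 4*n - 12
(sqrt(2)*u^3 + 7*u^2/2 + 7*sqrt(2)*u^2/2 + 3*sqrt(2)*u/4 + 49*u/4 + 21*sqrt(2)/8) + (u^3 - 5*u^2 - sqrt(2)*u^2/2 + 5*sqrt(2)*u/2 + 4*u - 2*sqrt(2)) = u^3 + sqrt(2)*u^3 - 3*u^2/2 + 3*sqrt(2)*u^2 + 13*sqrt(2)*u/4 + 65*u/4 + 5*sqrt(2)/8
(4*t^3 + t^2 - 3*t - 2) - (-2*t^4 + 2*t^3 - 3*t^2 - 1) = 2*t^4 + 2*t^3 + 4*t^2 - 3*t - 1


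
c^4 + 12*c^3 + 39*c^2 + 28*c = c*(c + 1)*(c + 4)*(c + 7)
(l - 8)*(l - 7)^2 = l^3 - 22*l^2 + 161*l - 392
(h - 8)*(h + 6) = h^2 - 2*h - 48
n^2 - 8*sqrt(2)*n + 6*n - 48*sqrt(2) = (n + 6)*(n - 8*sqrt(2))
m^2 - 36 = (m - 6)*(m + 6)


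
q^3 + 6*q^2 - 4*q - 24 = (q - 2)*(q + 2)*(q + 6)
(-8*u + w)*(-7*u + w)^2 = -392*u^3 + 161*u^2*w - 22*u*w^2 + w^3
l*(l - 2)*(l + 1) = l^3 - l^2 - 2*l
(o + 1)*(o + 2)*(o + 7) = o^3 + 10*o^2 + 23*o + 14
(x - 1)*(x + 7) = x^2 + 6*x - 7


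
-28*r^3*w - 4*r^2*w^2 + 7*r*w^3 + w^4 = w*(-2*r + w)*(2*r + w)*(7*r + w)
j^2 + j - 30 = (j - 5)*(j + 6)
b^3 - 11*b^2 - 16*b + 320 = (b - 8)^2*(b + 5)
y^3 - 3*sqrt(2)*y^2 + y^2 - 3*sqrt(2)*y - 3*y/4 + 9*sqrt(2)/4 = (y - 1/2)*(y + 3/2)*(y - 3*sqrt(2))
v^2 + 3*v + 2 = (v + 1)*(v + 2)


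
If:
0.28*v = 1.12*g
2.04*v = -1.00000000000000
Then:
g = -0.12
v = -0.49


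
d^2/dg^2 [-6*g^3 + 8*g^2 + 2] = 16 - 36*g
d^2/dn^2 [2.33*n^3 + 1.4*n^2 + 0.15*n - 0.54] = 13.98*n + 2.8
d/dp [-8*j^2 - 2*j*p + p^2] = -2*j + 2*p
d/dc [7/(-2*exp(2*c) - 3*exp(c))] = 7*(4*exp(c) + 3)*exp(-c)/(2*exp(c) + 3)^2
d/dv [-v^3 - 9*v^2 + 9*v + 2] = -3*v^2 - 18*v + 9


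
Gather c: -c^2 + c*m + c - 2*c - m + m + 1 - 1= -c^2 + c*(m - 1)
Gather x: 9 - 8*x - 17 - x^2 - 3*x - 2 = -x^2 - 11*x - 10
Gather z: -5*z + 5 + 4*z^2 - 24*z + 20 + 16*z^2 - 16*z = 20*z^2 - 45*z + 25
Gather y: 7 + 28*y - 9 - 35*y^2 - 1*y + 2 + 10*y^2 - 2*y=-25*y^2 + 25*y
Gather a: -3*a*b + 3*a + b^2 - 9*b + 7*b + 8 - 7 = a*(3 - 3*b) + b^2 - 2*b + 1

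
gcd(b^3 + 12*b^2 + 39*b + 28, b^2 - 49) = b + 7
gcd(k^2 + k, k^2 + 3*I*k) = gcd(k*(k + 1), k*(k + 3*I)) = k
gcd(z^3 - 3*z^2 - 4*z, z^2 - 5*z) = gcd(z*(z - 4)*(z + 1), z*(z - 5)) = z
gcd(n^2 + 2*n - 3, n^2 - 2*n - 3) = 1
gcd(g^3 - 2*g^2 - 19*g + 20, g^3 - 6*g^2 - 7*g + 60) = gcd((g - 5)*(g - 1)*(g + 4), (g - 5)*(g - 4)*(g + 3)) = g - 5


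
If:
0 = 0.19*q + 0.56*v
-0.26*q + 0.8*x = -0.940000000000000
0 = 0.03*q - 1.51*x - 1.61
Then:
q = 0.36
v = -0.12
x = -1.06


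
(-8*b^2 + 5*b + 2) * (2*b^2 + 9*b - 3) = -16*b^4 - 62*b^3 + 73*b^2 + 3*b - 6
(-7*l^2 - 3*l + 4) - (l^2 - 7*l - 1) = -8*l^2 + 4*l + 5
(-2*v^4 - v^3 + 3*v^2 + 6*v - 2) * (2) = -4*v^4 - 2*v^3 + 6*v^2 + 12*v - 4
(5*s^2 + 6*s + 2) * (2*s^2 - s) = 10*s^4 + 7*s^3 - 2*s^2 - 2*s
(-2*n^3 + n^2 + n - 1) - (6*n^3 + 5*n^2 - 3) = -8*n^3 - 4*n^2 + n + 2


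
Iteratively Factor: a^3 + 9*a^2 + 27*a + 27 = (a + 3)*(a^2 + 6*a + 9) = (a + 3)^2*(a + 3)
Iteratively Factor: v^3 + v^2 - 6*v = (v)*(v^2 + v - 6) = v*(v + 3)*(v - 2)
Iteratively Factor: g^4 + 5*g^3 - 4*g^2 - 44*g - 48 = (g + 2)*(g^3 + 3*g^2 - 10*g - 24) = (g + 2)*(g + 4)*(g^2 - g - 6) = (g - 3)*(g + 2)*(g + 4)*(g + 2)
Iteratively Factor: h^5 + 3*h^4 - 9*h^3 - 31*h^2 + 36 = (h + 2)*(h^4 + h^3 - 11*h^2 - 9*h + 18) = (h - 3)*(h + 2)*(h^3 + 4*h^2 + h - 6) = (h - 3)*(h + 2)*(h + 3)*(h^2 + h - 2) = (h - 3)*(h - 1)*(h + 2)*(h + 3)*(h + 2)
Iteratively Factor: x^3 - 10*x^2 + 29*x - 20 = (x - 5)*(x^2 - 5*x + 4) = (x - 5)*(x - 1)*(x - 4)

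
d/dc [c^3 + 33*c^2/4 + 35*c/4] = 3*c^2 + 33*c/2 + 35/4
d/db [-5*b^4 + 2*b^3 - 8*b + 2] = -20*b^3 + 6*b^2 - 8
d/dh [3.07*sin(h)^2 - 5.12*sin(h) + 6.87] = (6.14*sin(h) - 5.12)*cos(h)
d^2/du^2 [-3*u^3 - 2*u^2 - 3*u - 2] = -18*u - 4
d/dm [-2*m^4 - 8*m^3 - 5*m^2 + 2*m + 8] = -8*m^3 - 24*m^2 - 10*m + 2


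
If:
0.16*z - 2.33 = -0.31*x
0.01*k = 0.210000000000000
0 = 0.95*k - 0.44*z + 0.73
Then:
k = 21.00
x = -16.74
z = 47.00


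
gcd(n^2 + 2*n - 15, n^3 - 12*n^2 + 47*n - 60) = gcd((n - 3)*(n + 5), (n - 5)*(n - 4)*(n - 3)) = n - 3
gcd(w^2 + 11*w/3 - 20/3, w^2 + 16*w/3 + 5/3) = w + 5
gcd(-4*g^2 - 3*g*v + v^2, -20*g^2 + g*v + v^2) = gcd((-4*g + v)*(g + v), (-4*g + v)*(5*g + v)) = -4*g + v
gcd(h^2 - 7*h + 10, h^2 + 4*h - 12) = h - 2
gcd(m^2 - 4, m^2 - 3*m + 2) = m - 2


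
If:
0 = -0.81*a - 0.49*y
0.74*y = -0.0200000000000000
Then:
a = 0.02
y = -0.03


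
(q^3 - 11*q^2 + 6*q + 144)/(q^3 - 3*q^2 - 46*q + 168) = (q^2 - 5*q - 24)/(q^2 + 3*q - 28)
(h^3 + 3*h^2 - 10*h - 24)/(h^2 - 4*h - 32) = (h^2 - h - 6)/(h - 8)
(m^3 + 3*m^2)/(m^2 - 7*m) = m*(m + 3)/(m - 7)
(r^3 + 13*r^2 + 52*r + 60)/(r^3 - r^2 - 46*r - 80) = (r + 6)/(r - 8)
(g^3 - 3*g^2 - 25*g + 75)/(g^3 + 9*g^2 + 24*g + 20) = (g^2 - 8*g + 15)/(g^2 + 4*g + 4)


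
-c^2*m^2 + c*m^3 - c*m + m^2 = m*(-c + m)*(c*m + 1)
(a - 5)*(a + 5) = a^2 - 25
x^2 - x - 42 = (x - 7)*(x + 6)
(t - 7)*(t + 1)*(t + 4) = t^3 - 2*t^2 - 31*t - 28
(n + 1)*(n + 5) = n^2 + 6*n + 5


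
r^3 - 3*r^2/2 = r^2*(r - 3/2)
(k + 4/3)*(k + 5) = k^2 + 19*k/3 + 20/3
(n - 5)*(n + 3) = n^2 - 2*n - 15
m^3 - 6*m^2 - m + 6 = (m - 6)*(m - 1)*(m + 1)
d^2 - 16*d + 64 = (d - 8)^2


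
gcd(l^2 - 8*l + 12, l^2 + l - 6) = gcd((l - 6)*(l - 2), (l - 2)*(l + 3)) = l - 2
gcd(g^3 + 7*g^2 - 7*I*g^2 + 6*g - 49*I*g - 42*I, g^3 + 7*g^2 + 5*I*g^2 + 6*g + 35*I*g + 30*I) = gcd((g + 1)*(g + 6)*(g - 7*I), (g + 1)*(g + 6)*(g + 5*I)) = g^2 + 7*g + 6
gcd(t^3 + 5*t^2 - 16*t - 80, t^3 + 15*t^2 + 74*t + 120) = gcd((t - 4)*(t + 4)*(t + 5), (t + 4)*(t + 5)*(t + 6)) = t^2 + 9*t + 20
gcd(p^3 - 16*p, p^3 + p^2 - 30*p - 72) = p + 4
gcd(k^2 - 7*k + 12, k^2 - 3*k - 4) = k - 4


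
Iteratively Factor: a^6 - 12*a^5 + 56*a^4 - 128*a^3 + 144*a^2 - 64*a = (a - 4)*(a^5 - 8*a^4 + 24*a^3 - 32*a^2 + 16*a) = (a - 4)*(a - 2)*(a^4 - 6*a^3 + 12*a^2 - 8*a) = (a - 4)*(a - 2)^2*(a^3 - 4*a^2 + 4*a) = (a - 4)*(a - 2)^3*(a^2 - 2*a) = a*(a - 4)*(a - 2)^3*(a - 2)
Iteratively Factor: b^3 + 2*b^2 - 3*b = (b - 1)*(b^2 + 3*b) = b*(b - 1)*(b + 3)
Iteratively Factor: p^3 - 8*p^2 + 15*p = (p - 3)*(p^2 - 5*p) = (p - 5)*(p - 3)*(p)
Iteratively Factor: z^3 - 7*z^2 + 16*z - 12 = (z - 2)*(z^2 - 5*z + 6) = (z - 3)*(z - 2)*(z - 2)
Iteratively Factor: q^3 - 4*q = (q)*(q^2 - 4) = q*(q + 2)*(q - 2)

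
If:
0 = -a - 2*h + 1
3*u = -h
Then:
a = 6*u + 1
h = -3*u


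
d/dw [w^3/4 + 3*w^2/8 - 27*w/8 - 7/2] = 3*w^2/4 + 3*w/4 - 27/8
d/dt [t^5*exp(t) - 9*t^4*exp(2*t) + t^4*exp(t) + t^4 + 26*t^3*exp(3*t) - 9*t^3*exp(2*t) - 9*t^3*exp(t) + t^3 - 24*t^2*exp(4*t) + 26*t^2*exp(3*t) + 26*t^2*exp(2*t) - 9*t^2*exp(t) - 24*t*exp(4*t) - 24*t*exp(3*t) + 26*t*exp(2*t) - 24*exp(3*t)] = t^5*exp(t) - 18*t^4*exp(2*t) + 6*t^4*exp(t) + 78*t^3*exp(3*t) - 54*t^3*exp(2*t) - 5*t^3*exp(t) + 4*t^3 - 96*t^2*exp(4*t) + 156*t^2*exp(3*t) + 25*t^2*exp(2*t) - 36*t^2*exp(t) + 3*t^2 - 144*t*exp(4*t) - 20*t*exp(3*t) + 104*t*exp(2*t) - 18*t*exp(t) - 24*exp(4*t) - 96*exp(3*t) + 26*exp(2*t)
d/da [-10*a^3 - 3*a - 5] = -30*a^2 - 3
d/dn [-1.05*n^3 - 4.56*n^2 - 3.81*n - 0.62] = -3.15*n^2 - 9.12*n - 3.81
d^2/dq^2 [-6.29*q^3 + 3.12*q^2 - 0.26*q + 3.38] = 6.24 - 37.74*q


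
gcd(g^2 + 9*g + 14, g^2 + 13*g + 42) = g + 7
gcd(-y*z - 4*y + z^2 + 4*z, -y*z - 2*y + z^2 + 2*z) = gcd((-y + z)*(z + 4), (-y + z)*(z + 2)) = y - z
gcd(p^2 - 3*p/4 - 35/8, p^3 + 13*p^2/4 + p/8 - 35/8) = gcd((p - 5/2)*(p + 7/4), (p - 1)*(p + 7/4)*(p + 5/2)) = p + 7/4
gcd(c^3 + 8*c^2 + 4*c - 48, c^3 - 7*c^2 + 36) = 1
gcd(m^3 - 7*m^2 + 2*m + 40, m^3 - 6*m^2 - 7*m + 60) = m^2 - 9*m + 20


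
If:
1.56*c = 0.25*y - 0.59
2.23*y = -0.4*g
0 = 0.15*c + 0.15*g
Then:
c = -0.39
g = 0.39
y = -0.07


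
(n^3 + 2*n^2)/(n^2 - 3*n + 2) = n^2*(n + 2)/(n^2 - 3*n + 2)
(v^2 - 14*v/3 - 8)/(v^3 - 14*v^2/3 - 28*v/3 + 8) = (3*v + 4)/(3*v^2 + 4*v - 4)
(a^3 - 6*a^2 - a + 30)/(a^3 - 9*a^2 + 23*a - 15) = (a + 2)/(a - 1)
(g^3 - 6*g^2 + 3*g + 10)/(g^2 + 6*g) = (g^3 - 6*g^2 + 3*g + 10)/(g*(g + 6))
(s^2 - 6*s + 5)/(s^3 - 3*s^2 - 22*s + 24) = (s - 5)/(s^2 - 2*s - 24)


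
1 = 1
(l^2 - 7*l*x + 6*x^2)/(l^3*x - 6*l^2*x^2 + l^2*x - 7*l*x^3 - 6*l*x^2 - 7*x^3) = (-l^2 + 7*l*x - 6*x^2)/(x*(-l^3 + 6*l^2*x - l^2 + 7*l*x^2 + 6*l*x + 7*x^2))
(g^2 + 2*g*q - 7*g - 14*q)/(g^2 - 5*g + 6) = (g^2 + 2*g*q - 7*g - 14*q)/(g^2 - 5*g + 6)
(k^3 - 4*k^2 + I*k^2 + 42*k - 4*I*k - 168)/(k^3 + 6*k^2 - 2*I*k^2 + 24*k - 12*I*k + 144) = (k^2 + k*(-4 + 7*I) - 28*I)/(k^2 + k*(6 + 4*I) + 24*I)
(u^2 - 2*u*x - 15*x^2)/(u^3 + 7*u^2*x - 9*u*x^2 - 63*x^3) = (-u + 5*x)/(-u^2 - 4*u*x + 21*x^2)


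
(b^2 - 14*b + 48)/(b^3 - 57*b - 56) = (b - 6)/(b^2 + 8*b + 7)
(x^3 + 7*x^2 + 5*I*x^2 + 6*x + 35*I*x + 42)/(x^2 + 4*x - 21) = (x^2 + 5*I*x + 6)/(x - 3)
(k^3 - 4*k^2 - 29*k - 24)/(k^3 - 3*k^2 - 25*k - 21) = (k - 8)/(k - 7)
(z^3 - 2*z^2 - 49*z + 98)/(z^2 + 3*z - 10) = (z^2 - 49)/(z + 5)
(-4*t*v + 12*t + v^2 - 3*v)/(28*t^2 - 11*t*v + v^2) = (3 - v)/(7*t - v)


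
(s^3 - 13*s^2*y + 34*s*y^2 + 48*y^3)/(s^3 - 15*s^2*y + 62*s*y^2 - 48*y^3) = (-s - y)/(-s + y)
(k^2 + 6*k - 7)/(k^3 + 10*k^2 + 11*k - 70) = (k - 1)/(k^2 + 3*k - 10)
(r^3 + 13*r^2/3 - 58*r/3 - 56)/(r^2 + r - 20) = (r^2 + 25*r/3 + 14)/(r + 5)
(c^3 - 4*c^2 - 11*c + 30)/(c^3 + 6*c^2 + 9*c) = (c^2 - 7*c + 10)/(c*(c + 3))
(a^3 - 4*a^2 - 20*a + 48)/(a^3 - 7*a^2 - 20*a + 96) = (a^2 - 8*a + 12)/(a^2 - 11*a + 24)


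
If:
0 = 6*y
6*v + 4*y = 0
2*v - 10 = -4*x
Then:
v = 0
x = 5/2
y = 0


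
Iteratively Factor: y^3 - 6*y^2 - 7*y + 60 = (y - 4)*(y^2 - 2*y - 15) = (y - 5)*(y - 4)*(y + 3)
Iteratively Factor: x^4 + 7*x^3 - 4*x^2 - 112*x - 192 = (x + 4)*(x^3 + 3*x^2 - 16*x - 48) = (x - 4)*(x + 4)*(x^2 + 7*x + 12) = (x - 4)*(x + 4)^2*(x + 3)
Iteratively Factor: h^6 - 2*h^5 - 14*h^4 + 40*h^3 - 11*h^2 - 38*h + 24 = (h - 1)*(h^5 - h^4 - 15*h^3 + 25*h^2 + 14*h - 24) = (h - 2)*(h - 1)*(h^4 + h^3 - 13*h^2 - h + 12) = (h - 2)*(h - 1)*(h + 1)*(h^3 - 13*h + 12) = (h - 2)*(h - 1)*(h + 1)*(h + 4)*(h^2 - 4*h + 3) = (h - 3)*(h - 2)*(h - 1)*(h + 1)*(h + 4)*(h - 1)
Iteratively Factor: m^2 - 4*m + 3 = (m - 1)*(m - 3)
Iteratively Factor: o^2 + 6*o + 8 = (o + 2)*(o + 4)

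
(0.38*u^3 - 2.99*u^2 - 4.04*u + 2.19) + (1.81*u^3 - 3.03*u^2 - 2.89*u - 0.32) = 2.19*u^3 - 6.02*u^2 - 6.93*u + 1.87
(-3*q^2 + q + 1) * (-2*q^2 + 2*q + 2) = 6*q^4 - 8*q^3 - 6*q^2 + 4*q + 2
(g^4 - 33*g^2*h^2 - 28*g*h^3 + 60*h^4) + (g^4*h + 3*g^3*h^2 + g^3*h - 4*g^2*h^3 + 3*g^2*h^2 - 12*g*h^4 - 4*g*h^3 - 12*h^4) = g^4*h + g^4 + 3*g^3*h^2 + g^3*h - 4*g^2*h^3 - 30*g^2*h^2 - 12*g*h^4 - 32*g*h^3 + 48*h^4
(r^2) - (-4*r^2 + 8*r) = 5*r^2 - 8*r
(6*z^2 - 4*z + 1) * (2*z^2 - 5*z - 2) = 12*z^4 - 38*z^3 + 10*z^2 + 3*z - 2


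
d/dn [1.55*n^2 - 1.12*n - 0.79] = 3.1*n - 1.12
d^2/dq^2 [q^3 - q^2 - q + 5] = 6*q - 2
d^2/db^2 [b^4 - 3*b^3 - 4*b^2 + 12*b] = 12*b^2 - 18*b - 8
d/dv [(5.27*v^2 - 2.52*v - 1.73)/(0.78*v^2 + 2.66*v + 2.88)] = (15.9838*v^2 + 33.054*v - 2.6558)/(0.6084*v^4 + 4.1496*v^3 + 11.5684*v^2 + 15.3216*v + 8.2944)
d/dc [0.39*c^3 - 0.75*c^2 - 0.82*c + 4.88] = 1.17*c^2 - 1.5*c - 0.82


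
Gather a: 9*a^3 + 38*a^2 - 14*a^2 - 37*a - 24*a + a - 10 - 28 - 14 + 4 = 9*a^3 + 24*a^2 - 60*a - 48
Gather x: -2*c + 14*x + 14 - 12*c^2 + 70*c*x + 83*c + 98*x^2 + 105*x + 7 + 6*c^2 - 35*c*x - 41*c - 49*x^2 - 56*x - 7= -6*c^2 + 40*c + 49*x^2 + x*(35*c + 63) + 14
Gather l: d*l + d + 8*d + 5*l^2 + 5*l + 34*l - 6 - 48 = 9*d + 5*l^2 + l*(d + 39) - 54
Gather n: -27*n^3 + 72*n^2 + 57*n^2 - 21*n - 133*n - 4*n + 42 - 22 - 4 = -27*n^3 + 129*n^2 - 158*n + 16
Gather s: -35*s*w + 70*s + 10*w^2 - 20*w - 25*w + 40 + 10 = s*(70 - 35*w) + 10*w^2 - 45*w + 50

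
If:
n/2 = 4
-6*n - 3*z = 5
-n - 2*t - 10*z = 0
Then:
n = 8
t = 253/3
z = -53/3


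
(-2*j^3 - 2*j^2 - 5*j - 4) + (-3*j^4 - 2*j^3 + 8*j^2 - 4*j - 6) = -3*j^4 - 4*j^3 + 6*j^2 - 9*j - 10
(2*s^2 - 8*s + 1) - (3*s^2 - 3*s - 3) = -s^2 - 5*s + 4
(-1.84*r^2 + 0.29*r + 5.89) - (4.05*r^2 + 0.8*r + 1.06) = -5.89*r^2 - 0.51*r + 4.83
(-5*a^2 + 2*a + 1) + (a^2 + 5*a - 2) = -4*a^2 + 7*a - 1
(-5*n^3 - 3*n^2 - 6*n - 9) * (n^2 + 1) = -5*n^5 - 3*n^4 - 11*n^3 - 12*n^2 - 6*n - 9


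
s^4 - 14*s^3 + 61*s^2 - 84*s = s*(s - 7)*(s - 4)*(s - 3)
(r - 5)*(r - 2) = r^2 - 7*r + 10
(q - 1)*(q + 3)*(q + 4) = q^3 + 6*q^2 + 5*q - 12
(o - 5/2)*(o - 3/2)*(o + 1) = o^3 - 3*o^2 - o/4 + 15/4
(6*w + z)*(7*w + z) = 42*w^2 + 13*w*z + z^2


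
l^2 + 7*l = l*(l + 7)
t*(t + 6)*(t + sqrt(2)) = t^3 + sqrt(2)*t^2 + 6*t^2 + 6*sqrt(2)*t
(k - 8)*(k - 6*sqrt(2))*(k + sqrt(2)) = k^3 - 8*k^2 - 5*sqrt(2)*k^2 - 12*k + 40*sqrt(2)*k + 96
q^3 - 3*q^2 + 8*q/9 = q*(q - 8/3)*(q - 1/3)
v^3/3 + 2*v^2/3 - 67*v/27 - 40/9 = (v/3 + 1)*(v - 8/3)*(v + 5/3)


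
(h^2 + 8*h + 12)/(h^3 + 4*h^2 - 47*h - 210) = (h + 2)/(h^2 - 2*h - 35)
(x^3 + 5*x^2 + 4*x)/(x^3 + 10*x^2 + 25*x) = (x^2 + 5*x + 4)/(x^2 + 10*x + 25)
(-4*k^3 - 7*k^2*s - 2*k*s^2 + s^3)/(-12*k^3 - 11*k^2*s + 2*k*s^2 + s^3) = (-4*k^2 - 3*k*s + s^2)/(-12*k^2 + k*s + s^2)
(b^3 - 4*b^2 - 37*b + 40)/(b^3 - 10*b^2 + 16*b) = (b^2 + 4*b - 5)/(b*(b - 2))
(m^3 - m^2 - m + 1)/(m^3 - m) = (m - 1)/m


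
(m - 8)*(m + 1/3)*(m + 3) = m^3 - 14*m^2/3 - 77*m/3 - 8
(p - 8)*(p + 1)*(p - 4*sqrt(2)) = p^3 - 7*p^2 - 4*sqrt(2)*p^2 - 8*p + 28*sqrt(2)*p + 32*sqrt(2)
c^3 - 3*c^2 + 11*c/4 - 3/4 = (c - 3/2)*(c - 1)*(c - 1/2)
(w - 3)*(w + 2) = w^2 - w - 6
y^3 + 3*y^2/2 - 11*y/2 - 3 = (y - 2)*(y + 1/2)*(y + 3)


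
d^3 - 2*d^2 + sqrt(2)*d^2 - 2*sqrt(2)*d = d*(d - 2)*(d + sqrt(2))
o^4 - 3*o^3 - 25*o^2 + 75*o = o*(o - 5)*(o - 3)*(o + 5)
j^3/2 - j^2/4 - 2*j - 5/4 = (j/2 + 1/2)*(j - 5/2)*(j + 1)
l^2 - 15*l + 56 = (l - 8)*(l - 7)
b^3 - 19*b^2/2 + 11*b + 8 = (b - 8)*(b - 2)*(b + 1/2)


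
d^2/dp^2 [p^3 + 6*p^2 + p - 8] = 6*p + 12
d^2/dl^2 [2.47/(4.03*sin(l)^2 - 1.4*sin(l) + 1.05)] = (-160.460092*sin(l)^4 + 41.80722*sin(l)^3 + 277.656158*sin(l)^2 - 87.24534*sin(l) - 11.22121)/(4.03*sin(l)^2 - 1.4*sin(l) + 1.05)^3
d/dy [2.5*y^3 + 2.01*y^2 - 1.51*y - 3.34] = 7.5*y^2 + 4.02*y - 1.51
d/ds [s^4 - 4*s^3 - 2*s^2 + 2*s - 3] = 4*s^3 - 12*s^2 - 4*s + 2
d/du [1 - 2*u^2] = -4*u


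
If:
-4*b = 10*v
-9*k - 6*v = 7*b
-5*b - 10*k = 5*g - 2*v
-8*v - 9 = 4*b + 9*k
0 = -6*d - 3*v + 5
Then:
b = 45/19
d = 149/114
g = -31/95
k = -23/19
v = -18/19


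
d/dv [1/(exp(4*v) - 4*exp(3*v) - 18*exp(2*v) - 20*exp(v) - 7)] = 4*(5 - exp(v))*exp(v)/(exp(6*v) - 10*exp(5*v) - exp(4*v) + 116*exp(3*v) + 239*exp(2*v) + 182*exp(v) + 49)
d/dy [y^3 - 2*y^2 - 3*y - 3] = 3*y^2 - 4*y - 3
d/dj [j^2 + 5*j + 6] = 2*j + 5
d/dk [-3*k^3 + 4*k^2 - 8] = k*(8 - 9*k)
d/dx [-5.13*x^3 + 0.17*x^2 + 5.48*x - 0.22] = -15.39*x^2 + 0.34*x + 5.48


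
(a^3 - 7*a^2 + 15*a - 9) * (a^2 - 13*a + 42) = a^5 - 20*a^4 + 148*a^3 - 498*a^2 + 747*a - 378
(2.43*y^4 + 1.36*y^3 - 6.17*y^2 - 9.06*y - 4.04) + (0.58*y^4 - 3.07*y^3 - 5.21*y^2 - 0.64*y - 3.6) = 3.01*y^4 - 1.71*y^3 - 11.38*y^2 - 9.7*y - 7.64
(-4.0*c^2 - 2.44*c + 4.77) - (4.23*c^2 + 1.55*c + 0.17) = -8.23*c^2 - 3.99*c + 4.6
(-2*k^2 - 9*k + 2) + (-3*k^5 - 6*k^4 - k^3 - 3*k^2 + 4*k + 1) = -3*k^5 - 6*k^4 - k^3 - 5*k^2 - 5*k + 3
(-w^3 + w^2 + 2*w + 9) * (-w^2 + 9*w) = w^5 - 10*w^4 + 7*w^3 + 9*w^2 + 81*w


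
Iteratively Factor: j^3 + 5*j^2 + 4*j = (j + 1)*(j^2 + 4*j) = j*(j + 1)*(j + 4)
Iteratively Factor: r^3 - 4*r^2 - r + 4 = (r + 1)*(r^2 - 5*r + 4) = (r - 4)*(r + 1)*(r - 1)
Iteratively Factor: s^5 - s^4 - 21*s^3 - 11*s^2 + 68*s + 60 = (s - 5)*(s^4 + 4*s^3 - s^2 - 16*s - 12) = (s - 5)*(s + 2)*(s^3 + 2*s^2 - 5*s - 6) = (s - 5)*(s + 2)*(s + 3)*(s^2 - s - 2) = (s - 5)*(s - 2)*(s + 2)*(s + 3)*(s + 1)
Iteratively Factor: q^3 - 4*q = (q - 2)*(q^2 + 2*q) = q*(q - 2)*(q + 2)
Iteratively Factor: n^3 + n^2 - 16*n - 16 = (n + 1)*(n^2 - 16) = (n - 4)*(n + 1)*(n + 4)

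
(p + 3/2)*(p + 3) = p^2 + 9*p/2 + 9/2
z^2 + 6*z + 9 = (z + 3)^2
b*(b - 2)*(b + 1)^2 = b^4 - 3*b^2 - 2*b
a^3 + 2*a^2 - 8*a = a*(a - 2)*(a + 4)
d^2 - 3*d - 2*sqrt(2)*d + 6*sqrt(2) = (d - 3)*(d - 2*sqrt(2))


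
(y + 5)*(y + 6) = y^2 + 11*y + 30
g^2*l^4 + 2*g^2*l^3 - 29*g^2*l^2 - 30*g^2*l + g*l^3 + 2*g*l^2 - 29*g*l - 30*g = (l - 5)*(l + 6)*(g*l + 1)*(g*l + g)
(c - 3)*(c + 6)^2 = c^3 + 9*c^2 - 108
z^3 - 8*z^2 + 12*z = z*(z - 6)*(z - 2)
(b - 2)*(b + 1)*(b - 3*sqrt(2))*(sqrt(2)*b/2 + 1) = sqrt(2)*b^4/2 - 2*b^3 - sqrt(2)*b^3/2 - 4*sqrt(2)*b^2 + 2*b^2 + 4*b + 3*sqrt(2)*b + 6*sqrt(2)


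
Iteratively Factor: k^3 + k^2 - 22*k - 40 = (k - 5)*(k^2 + 6*k + 8) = (k - 5)*(k + 4)*(k + 2)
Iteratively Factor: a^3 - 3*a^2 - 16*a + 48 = (a - 3)*(a^2 - 16) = (a - 4)*(a - 3)*(a + 4)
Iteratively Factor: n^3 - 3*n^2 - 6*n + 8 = (n - 4)*(n^2 + n - 2) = (n - 4)*(n + 2)*(n - 1)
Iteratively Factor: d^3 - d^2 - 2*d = (d + 1)*(d^2 - 2*d) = (d - 2)*(d + 1)*(d)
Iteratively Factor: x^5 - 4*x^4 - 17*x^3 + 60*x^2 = (x + 4)*(x^4 - 8*x^3 + 15*x^2) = (x - 5)*(x + 4)*(x^3 - 3*x^2) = x*(x - 5)*(x + 4)*(x^2 - 3*x) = x*(x - 5)*(x - 3)*(x + 4)*(x)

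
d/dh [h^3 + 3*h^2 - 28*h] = 3*h^2 + 6*h - 28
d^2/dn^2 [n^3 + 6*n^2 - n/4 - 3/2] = 6*n + 12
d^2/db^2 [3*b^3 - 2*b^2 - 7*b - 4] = 18*b - 4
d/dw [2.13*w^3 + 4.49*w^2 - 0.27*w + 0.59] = 6.39*w^2 + 8.98*w - 0.27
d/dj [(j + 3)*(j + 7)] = 2*j + 10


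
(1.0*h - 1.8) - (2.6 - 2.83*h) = 3.83*h - 4.4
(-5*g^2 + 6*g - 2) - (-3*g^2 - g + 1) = -2*g^2 + 7*g - 3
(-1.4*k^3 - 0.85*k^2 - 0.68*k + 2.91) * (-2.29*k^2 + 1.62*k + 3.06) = 3.206*k^5 - 0.3215*k^4 - 4.1038*k^3 - 10.3665*k^2 + 2.6334*k + 8.9046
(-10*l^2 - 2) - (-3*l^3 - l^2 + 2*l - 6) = 3*l^3 - 9*l^2 - 2*l + 4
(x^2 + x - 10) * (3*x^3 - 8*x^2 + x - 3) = 3*x^5 - 5*x^4 - 37*x^3 + 78*x^2 - 13*x + 30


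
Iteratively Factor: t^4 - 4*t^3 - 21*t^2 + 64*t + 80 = (t - 5)*(t^3 + t^2 - 16*t - 16) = (t - 5)*(t + 1)*(t^2 - 16) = (t - 5)*(t - 4)*(t + 1)*(t + 4)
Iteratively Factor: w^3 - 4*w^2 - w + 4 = (w + 1)*(w^2 - 5*w + 4) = (w - 4)*(w + 1)*(w - 1)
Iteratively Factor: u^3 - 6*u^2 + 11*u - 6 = (u - 3)*(u^2 - 3*u + 2) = (u - 3)*(u - 2)*(u - 1)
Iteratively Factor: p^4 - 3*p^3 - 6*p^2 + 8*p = (p - 4)*(p^3 + p^2 - 2*p) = p*(p - 4)*(p^2 + p - 2) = p*(p - 4)*(p - 1)*(p + 2)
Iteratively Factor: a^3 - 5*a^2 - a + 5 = (a - 1)*(a^2 - 4*a - 5) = (a - 5)*(a - 1)*(a + 1)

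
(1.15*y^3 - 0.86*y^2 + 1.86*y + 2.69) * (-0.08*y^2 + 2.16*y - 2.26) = -0.092*y^5 + 2.5528*y^4 - 4.6054*y^3 + 5.746*y^2 + 1.6068*y - 6.0794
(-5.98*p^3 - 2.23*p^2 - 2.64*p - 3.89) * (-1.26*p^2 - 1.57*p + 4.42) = 7.5348*p^5 + 12.1984*p^4 - 19.6041*p^3 - 0.8104*p^2 - 5.5615*p - 17.1938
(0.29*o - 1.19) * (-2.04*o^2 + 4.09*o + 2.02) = -0.5916*o^3 + 3.6137*o^2 - 4.2813*o - 2.4038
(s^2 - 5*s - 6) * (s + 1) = s^3 - 4*s^2 - 11*s - 6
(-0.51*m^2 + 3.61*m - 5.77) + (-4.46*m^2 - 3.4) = -4.97*m^2 + 3.61*m - 9.17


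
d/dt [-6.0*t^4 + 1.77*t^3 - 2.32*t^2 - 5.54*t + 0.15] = -24.0*t^3 + 5.31*t^2 - 4.64*t - 5.54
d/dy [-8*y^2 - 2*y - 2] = -16*y - 2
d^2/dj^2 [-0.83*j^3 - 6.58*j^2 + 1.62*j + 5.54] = -4.98*j - 13.16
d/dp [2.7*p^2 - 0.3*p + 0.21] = 5.4*p - 0.3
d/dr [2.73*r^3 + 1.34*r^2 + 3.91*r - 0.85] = 8.19*r^2 + 2.68*r + 3.91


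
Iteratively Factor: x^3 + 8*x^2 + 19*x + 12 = (x + 3)*(x^2 + 5*x + 4) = (x + 1)*(x + 3)*(x + 4)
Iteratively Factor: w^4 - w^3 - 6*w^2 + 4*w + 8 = (w - 2)*(w^3 + w^2 - 4*w - 4) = (w - 2)*(w + 1)*(w^2 - 4) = (w - 2)^2*(w + 1)*(w + 2)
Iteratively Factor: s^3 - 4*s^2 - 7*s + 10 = (s - 5)*(s^2 + s - 2) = (s - 5)*(s - 1)*(s + 2)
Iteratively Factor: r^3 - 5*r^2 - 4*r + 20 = (r - 2)*(r^2 - 3*r - 10) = (r - 5)*(r - 2)*(r + 2)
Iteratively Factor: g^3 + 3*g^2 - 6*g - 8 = (g + 4)*(g^2 - g - 2) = (g - 2)*(g + 4)*(g + 1)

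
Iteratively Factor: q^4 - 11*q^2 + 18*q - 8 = (q - 1)*(q^3 + q^2 - 10*q + 8) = (q - 1)*(q + 4)*(q^2 - 3*q + 2) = (q - 1)^2*(q + 4)*(q - 2)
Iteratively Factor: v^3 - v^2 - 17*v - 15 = (v + 3)*(v^2 - 4*v - 5) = (v - 5)*(v + 3)*(v + 1)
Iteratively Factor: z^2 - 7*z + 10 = (z - 5)*(z - 2)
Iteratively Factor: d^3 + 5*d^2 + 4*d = (d + 4)*(d^2 + d) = d*(d + 4)*(d + 1)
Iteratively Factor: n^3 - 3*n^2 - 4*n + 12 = (n - 3)*(n^2 - 4) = (n - 3)*(n - 2)*(n + 2)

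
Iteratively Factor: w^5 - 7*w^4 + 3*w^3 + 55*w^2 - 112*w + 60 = (w - 1)*(w^4 - 6*w^3 - 3*w^2 + 52*w - 60) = (w - 1)*(w + 3)*(w^3 - 9*w^2 + 24*w - 20) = (w - 5)*(w - 1)*(w + 3)*(w^2 - 4*w + 4) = (w - 5)*(w - 2)*(w - 1)*(w + 3)*(w - 2)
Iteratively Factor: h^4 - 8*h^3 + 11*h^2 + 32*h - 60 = (h - 3)*(h^3 - 5*h^2 - 4*h + 20) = (h - 3)*(h + 2)*(h^2 - 7*h + 10) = (h - 5)*(h - 3)*(h + 2)*(h - 2)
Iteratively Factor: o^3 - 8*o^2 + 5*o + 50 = (o + 2)*(o^2 - 10*o + 25) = (o - 5)*(o + 2)*(o - 5)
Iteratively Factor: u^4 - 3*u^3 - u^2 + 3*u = (u - 3)*(u^3 - u) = u*(u - 3)*(u^2 - 1) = u*(u - 3)*(u + 1)*(u - 1)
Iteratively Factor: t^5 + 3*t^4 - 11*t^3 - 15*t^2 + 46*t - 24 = (t + 3)*(t^4 - 11*t^2 + 18*t - 8) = (t - 2)*(t + 3)*(t^3 + 2*t^2 - 7*t + 4) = (t - 2)*(t - 1)*(t + 3)*(t^2 + 3*t - 4) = (t - 2)*(t - 1)*(t + 3)*(t + 4)*(t - 1)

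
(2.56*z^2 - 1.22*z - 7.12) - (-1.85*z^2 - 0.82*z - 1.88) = 4.41*z^2 - 0.4*z - 5.24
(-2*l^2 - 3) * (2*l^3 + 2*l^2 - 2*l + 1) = -4*l^5 - 4*l^4 - 2*l^3 - 8*l^2 + 6*l - 3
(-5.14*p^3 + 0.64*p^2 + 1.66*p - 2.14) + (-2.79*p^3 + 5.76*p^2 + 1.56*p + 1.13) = -7.93*p^3 + 6.4*p^2 + 3.22*p - 1.01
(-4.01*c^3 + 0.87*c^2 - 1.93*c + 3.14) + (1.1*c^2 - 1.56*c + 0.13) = -4.01*c^3 + 1.97*c^2 - 3.49*c + 3.27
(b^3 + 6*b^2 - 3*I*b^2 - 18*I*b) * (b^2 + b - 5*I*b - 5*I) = b^5 + 7*b^4 - 8*I*b^4 - 9*b^3 - 56*I*b^3 - 105*b^2 - 48*I*b^2 - 90*b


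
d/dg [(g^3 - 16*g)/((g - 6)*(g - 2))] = (g^4 - 16*g^3 + 52*g^2 - 192)/(g^4 - 16*g^3 + 88*g^2 - 192*g + 144)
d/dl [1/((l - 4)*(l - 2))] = 2*(3 - l)/(l^4 - 12*l^3 + 52*l^2 - 96*l + 64)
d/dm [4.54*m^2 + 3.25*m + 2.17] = 9.08*m + 3.25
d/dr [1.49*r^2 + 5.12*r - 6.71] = 2.98*r + 5.12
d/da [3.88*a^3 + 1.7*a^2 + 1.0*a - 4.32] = 11.64*a^2 + 3.4*a + 1.0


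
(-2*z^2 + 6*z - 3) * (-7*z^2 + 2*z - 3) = 14*z^4 - 46*z^3 + 39*z^2 - 24*z + 9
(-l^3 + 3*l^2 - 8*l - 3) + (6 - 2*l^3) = -3*l^3 + 3*l^2 - 8*l + 3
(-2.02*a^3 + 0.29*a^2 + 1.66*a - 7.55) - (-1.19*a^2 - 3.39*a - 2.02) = -2.02*a^3 + 1.48*a^2 + 5.05*a - 5.53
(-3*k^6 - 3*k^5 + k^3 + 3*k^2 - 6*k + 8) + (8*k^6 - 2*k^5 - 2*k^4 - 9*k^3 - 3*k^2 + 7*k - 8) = 5*k^6 - 5*k^5 - 2*k^4 - 8*k^3 + k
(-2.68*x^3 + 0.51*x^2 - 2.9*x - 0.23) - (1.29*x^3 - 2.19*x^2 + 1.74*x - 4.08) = -3.97*x^3 + 2.7*x^2 - 4.64*x + 3.85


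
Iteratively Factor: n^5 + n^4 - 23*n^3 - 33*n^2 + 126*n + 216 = (n - 4)*(n^4 + 5*n^3 - 3*n^2 - 45*n - 54) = (n - 4)*(n + 3)*(n^3 + 2*n^2 - 9*n - 18) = (n - 4)*(n + 2)*(n + 3)*(n^2 - 9) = (n - 4)*(n + 2)*(n + 3)^2*(n - 3)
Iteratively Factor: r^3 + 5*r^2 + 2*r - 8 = (r + 4)*(r^2 + r - 2) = (r + 2)*(r + 4)*(r - 1)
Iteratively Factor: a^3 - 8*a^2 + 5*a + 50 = (a - 5)*(a^2 - 3*a - 10) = (a - 5)*(a + 2)*(a - 5)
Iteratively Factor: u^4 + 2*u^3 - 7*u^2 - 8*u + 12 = (u - 1)*(u^3 + 3*u^2 - 4*u - 12) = (u - 1)*(u + 3)*(u^2 - 4) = (u - 1)*(u + 2)*(u + 3)*(u - 2)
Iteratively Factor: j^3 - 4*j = (j - 2)*(j^2 + 2*j) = (j - 2)*(j + 2)*(j)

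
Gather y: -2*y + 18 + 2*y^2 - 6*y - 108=2*y^2 - 8*y - 90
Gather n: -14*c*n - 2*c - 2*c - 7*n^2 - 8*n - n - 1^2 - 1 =-4*c - 7*n^2 + n*(-14*c - 9) - 2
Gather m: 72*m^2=72*m^2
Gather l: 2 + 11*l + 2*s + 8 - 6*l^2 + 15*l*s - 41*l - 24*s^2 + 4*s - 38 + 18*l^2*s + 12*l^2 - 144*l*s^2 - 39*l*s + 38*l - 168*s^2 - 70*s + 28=l^2*(18*s + 6) + l*(-144*s^2 - 24*s + 8) - 192*s^2 - 64*s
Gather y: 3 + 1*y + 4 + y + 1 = 2*y + 8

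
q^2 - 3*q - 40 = (q - 8)*(q + 5)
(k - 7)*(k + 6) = k^2 - k - 42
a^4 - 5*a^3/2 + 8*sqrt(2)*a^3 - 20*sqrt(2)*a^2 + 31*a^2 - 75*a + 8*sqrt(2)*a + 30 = (a - 2)*(a - 1/2)*(a + 3*sqrt(2))*(a + 5*sqrt(2))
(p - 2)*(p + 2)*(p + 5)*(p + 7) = p^4 + 12*p^3 + 31*p^2 - 48*p - 140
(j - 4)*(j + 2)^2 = j^3 - 12*j - 16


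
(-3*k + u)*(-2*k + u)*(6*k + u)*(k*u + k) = 36*k^4*u + 36*k^4 - 24*k^3*u^2 - 24*k^3*u + k^2*u^3 + k^2*u^2 + k*u^4 + k*u^3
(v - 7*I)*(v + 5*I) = v^2 - 2*I*v + 35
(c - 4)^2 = c^2 - 8*c + 16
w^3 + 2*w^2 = w^2*(w + 2)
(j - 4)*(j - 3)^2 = j^3 - 10*j^2 + 33*j - 36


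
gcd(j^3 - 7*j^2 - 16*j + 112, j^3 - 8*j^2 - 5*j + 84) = j^2 - 11*j + 28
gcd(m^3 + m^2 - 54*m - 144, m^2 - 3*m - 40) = m - 8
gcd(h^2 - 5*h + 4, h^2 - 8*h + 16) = h - 4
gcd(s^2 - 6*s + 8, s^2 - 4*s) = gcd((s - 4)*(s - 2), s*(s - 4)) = s - 4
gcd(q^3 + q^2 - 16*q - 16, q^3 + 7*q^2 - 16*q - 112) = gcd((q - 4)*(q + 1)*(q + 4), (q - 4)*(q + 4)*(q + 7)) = q^2 - 16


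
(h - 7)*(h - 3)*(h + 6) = h^3 - 4*h^2 - 39*h + 126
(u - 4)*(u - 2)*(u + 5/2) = u^3 - 7*u^2/2 - 7*u + 20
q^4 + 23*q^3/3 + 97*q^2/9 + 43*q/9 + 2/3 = (q + 1/3)^2*(q + 1)*(q + 6)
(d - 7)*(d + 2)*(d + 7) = d^3 + 2*d^2 - 49*d - 98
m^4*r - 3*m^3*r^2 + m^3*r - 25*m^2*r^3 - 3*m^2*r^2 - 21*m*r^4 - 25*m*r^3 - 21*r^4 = (m - 7*r)*(m + r)*(m + 3*r)*(m*r + r)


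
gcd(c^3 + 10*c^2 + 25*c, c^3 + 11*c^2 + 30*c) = c^2 + 5*c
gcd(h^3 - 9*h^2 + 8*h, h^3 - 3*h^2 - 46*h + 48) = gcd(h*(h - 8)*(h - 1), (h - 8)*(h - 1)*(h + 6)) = h^2 - 9*h + 8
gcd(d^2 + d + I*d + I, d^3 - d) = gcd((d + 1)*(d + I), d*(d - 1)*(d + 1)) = d + 1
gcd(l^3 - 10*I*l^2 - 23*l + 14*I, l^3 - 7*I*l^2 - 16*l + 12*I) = l - 2*I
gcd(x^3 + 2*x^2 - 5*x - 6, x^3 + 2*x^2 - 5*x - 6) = x^3 + 2*x^2 - 5*x - 6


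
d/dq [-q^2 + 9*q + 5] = 9 - 2*q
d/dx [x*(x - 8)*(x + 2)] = 3*x^2 - 12*x - 16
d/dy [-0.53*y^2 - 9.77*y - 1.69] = -1.06*y - 9.77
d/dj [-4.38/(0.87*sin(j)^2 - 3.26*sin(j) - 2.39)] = (7.6212*sin(j) - 14.2788)*cos(j)/(-0.87*sin(j)^2 + 3.26*sin(j) + 2.39)^2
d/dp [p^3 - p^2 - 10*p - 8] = 3*p^2 - 2*p - 10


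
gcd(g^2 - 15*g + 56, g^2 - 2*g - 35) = g - 7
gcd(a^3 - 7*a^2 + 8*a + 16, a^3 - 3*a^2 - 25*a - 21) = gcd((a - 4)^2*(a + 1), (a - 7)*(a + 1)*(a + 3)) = a + 1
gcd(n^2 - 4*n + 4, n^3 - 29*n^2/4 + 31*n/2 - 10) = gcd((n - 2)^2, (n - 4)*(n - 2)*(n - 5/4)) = n - 2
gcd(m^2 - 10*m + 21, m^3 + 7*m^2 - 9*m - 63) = m - 3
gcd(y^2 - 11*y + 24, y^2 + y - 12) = y - 3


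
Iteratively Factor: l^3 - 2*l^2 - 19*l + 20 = (l - 5)*(l^2 + 3*l - 4) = (l - 5)*(l - 1)*(l + 4)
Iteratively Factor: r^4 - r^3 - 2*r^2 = (r - 2)*(r^3 + r^2) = (r - 2)*(r + 1)*(r^2) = r*(r - 2)*(r + 1)*(r)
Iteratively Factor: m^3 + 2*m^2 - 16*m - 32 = (m - 4)*(m^2 + 6*m + 8) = (m - 4)*(m + 2)*(m + 4)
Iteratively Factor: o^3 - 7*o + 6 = (o - 1)*(o^2 + o - 6) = (o - 1)*(o + 3)*(o - 2)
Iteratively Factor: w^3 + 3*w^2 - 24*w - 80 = (w + 4)*(w^2 - w - 20) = (w + 4)^2*(w - 5)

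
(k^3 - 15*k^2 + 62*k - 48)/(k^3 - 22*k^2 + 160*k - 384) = (k - 1)/(k - 8)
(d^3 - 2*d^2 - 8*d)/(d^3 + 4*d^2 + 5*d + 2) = d*(d - 4)/(d^2 + 2*d + 1)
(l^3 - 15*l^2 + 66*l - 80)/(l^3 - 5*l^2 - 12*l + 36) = (l^2 - 13*l + 40)/(l^2 - 3*l - 18)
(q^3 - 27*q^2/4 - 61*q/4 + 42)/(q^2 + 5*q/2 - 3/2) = (4*q^2 - 39*q + 56)/(2*(2*q - 1))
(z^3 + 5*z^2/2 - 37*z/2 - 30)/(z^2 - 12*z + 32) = (2*z^2 + 13*z + 15)/(2*(z - 8))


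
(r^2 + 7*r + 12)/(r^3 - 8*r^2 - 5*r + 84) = (r + 4)/(r^2 - 11*r + 28)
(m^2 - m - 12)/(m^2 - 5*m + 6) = (m^2 - m - 12)/(m^2 - 5*m + 6)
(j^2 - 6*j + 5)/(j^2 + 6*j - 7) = (j - 5)/(j + 7)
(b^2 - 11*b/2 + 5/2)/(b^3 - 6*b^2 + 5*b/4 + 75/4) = 2*(2*b - 1)/(4*b^2 - 4*b - 15)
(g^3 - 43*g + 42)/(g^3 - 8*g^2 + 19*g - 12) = (g^2 + g - 42)/(g^2 - 7*g + 12)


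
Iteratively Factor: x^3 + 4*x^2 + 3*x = (x)*(x^2 + 4*x + 3) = x*(x + 3)*(x + 1)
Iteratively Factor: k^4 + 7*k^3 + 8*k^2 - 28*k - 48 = (k - 2)*(k^3 + 9*k^2 + 26*k + 24) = (k - 2)*(k + 4)*(k^2 + 5*k + 6) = (k - 2)*(k + 2)*(k + 4)*(k + 3)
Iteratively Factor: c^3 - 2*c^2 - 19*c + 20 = (c - 1)*(c^2 - c - 20) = (c - 1)*(c + 4)*(c - 5)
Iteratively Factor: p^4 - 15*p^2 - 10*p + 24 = (p - 1)*(p^3 + p^2 - 14*p - 24) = (p - 4)*(p - 1)*(p^2 + 5*p + 6) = (p - 4)*(p - 1)*(p + 2)*(p + 3)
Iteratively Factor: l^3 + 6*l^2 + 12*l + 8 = (l + 2)*(l^2 + 4*l + 4) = (l + 2)^2*(l + 2)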